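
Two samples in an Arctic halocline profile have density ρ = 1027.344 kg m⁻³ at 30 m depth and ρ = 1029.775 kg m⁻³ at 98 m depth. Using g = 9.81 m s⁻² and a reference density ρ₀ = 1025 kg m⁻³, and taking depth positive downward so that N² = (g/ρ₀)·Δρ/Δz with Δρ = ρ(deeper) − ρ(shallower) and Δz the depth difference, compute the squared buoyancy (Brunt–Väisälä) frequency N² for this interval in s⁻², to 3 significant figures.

3.42 × 10⁻⁴ s⁻²

Δρ = 1029.775 − 1027.344 = 2.431 kg m⁻³ over Δz = 98 − 30 = 68 m.
N² = (9.81/1025) × (2.431/68) = 3.4215 × 10⁻⁴ s⁻² ≈ 3.42 × 10⁻⁴ s⁻².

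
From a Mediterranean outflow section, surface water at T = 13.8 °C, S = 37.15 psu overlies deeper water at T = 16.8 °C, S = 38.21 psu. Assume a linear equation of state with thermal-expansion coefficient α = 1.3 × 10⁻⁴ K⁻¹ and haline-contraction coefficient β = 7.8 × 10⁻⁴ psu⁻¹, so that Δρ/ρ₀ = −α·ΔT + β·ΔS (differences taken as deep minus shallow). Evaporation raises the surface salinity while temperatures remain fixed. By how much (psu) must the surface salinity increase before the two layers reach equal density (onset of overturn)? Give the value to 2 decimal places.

Neutral buoyancy requires −α(T_deep − T_surf) + β(S_deep − S_surf′) = 0.
S_surf′ = S_deep − (α/β)·ΔT = 38.21 − (1.3 × 10⁻⁴/7.8 × 10⁻⁴)·(+3.0) = 37.7100 psu.
Increase required: 37.7100 − 37.15 = 0.5600 psu.

0.56 psu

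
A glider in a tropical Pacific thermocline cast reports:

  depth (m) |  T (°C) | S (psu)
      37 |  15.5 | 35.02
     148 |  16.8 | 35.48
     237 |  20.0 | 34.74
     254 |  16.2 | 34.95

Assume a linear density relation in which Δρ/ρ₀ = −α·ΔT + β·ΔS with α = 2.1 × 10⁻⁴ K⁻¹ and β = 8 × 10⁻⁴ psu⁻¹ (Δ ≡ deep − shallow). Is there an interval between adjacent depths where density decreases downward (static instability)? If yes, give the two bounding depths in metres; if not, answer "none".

148–237 m

Evaluate Δρ/ρ₀ = −αΔT + βΔS across each adjacent pair:
  37–148 m: −αΔT+βΔS = −(2.1 × 10⁻⁴)(+1.3)+(8 × 10⁻⁴)(+0.46) = 9.5 × 10⁻⁵ → stable
  148–237 m: −αΔT+βΔS = −(2.1 × 10⁻⁴)(+3.2)+(8 × 10⁻⁴)(-0.74) = -1.3 × 10⁻³ → UNSTABLE
  237–254 m: −αΔT+βΔS = −(2.1 × 10⁻⁴)(-3.8)+(8 × 10⁻⁴)(+0.21) = 9.7 × 10⁻⁴ → stable
The 148–237 m interval has Δρ < 0: lighter water underlies denser water.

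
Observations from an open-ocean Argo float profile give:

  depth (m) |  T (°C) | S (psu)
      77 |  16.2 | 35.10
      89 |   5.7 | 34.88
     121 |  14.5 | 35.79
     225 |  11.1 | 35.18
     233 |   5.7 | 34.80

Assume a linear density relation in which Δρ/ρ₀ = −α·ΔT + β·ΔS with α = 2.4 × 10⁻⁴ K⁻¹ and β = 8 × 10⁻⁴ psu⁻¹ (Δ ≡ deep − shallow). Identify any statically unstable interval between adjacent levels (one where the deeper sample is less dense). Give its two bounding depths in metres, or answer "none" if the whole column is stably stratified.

Evaluate Δρ/ρ₀ = −αΔT + βΔS across each adjacent pair:
  77–89 m: −αΔT+βΔS = −(2.4 × 10⁻⁴)(-10.5)+(8 × 10⁻⁴)(-0.22) = 2.3 × 10⁻³ → stable
  89–121 m: −αΔT+βΔS = −(2.4 × 10⁻⁴)(+8.8)+(8 × 10⁻⁴)(+0.91) = -1.4 × 10⁻³ → UNSTABLE
  121–225 m: −αΔT+βΔS = −(2.4 × 10⁻⁴)(-3.4)+(8 × 10⁻⁴)(-0.61) = 3.3 × 10⁻⁴ → stable
  225–233 m: −αΔT+βΔS = −(2.4 × 10⁻⁴)(-5.4)+(8 × 10⁻⁴)(-0.38) = 9.9 × 10⁻⁴ → stable
The 89–121 m interval has Δρ < 0: lighter water underlies denser water.

89–121 m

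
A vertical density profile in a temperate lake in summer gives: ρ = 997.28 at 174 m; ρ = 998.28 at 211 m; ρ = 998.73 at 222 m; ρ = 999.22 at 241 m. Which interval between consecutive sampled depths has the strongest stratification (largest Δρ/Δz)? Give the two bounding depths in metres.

211–222 m

Compute the density gradient over each adjacent pair:
  174–211 m: Δρ/Δz = 1.00/37 = 0.027 kg m⁻⁴
  211–222 m: Δρ/Δz = 0.45/11 = 0.041 kg m⁻⁴
  222–241 m: Δρ/Δz = 0.49/19 = 0.026 kg m⁻⁴
The largest gradient is in the 211–222 m interval — the pycnocline.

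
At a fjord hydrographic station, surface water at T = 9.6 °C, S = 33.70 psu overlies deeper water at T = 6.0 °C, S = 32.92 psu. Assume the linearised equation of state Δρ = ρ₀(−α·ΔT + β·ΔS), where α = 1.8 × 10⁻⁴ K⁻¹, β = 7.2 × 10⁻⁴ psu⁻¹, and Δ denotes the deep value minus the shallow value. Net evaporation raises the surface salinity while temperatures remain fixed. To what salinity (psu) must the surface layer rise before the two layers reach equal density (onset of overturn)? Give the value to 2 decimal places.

33.82 psu

Neutral buoyancy requires −α(T_deep − T_surf) + β(S_deep − S_surf′) = 0.
S_surf′ = S_deep − (α/β)·ΔT = 32.92 − (1.8 × 10⁻⁴/7.2 × 10⁻⁴)·(-3.6) = 33.8200 psu.
Increase required: 33.8200 − 33.70 = 0.1200 psu.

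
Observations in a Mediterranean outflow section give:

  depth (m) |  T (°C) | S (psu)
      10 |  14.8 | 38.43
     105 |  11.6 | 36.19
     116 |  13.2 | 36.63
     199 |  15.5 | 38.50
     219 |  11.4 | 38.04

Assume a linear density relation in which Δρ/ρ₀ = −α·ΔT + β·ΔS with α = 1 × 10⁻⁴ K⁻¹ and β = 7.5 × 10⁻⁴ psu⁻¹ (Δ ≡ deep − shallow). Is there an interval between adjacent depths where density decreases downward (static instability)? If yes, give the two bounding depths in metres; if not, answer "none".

Evaluate Δρ/ρ₀ = −αΔT + βΔS across each adjacent pair:
  10–105 m: −αΔT+βΔS = −(1 × 10⁻⁴)(-3.2)+(7.5 × 10⁻⁴)(-2.24) = -1.4 × 10⁻³ → UNSTABLE
  105–116 m: −αΔT+βΔS = −(1 × 10⁻⁴)(+1.6)+(7.5 × 10⁻⁴)(+0.44) = 1.7 × 10⁻⁴ → stable
  116–199 m: −αΔT+βΔS = −(1 × 10⁻⁴)(+2.3)+(7.5 × 10⁻⁴)(+1.87) = 1.2 × 10⁻³ → stable
  199–219 m: −αΔT+βΔS = −(1 × 10⁻⁴)(-4.1)+(7.5 × 10⁻⁴)(-0.46) = 6.5 × 10⁻⁵ → stable
The 10–105 m interval has Δρ < 0: lighter water underlies denser water.

10–105 m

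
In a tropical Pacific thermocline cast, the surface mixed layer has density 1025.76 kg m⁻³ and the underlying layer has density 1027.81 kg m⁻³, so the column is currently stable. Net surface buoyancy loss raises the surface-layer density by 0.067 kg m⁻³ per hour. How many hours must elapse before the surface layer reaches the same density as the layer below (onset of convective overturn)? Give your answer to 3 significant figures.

Density deficit of the surface layer: 1027.81 − 1025.76 = 2.05 kg m⁻³.
Required change = 2.05 / 0.067 = 30.6 hours.

30.6 hours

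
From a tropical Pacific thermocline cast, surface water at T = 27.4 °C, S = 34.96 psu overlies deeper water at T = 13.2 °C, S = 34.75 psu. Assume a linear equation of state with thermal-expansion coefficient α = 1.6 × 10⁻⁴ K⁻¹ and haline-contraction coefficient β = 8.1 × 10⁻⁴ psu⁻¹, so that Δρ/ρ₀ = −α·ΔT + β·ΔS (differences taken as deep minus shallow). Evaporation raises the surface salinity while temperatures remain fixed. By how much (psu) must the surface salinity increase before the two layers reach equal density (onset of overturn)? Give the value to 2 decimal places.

Neutral buoyancy requires −α(T_deep − T_surf) + β(S_deep − S_surf′) = 0.
S_surf′ = S_deep − (α/β)·ΔT = 34.75 − (1.6 × 10⁻⁴/8.1 × 10⁻⁴)·(-14.2) = 37.5549 psu.
Increase required: 37.5549 − 34.96 = 2.5949 psu.

2.59 psu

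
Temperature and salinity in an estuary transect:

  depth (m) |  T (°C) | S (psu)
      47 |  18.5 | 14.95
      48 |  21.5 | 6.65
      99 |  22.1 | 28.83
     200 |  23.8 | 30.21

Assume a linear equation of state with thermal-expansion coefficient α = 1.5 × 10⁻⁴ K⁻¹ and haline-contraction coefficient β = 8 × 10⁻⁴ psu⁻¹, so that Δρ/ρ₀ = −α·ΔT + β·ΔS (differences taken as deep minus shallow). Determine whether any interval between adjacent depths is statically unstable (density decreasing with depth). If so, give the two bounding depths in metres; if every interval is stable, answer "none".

47–48 m

Evaluate Δρ/ρ₀ = −αΔT + βΔS across each adjacent pair:
  47–48 m: −αΔT+βΔS = −(1.5 × 10⁻⁴)(+3.0)+(8 × 10⁻⁴)(-8.30) = -7.1 × 10⁻³ → UNSTABLE
  48–99 m: −αΔT+βΔS = −(1.5 × 10⁻⁴)(+0.6)+(8 × 10⁻⁴)(+22.18) = 0.018 → stable
  99–200 m: −αΔT+βΔS = −(1.5 × 10⁻⁴)(+1.7)+(8 × 10⁻⁴)(+1.38) = 8.5 × 10⁻⁴ → stable
The 47–48 m interval has Δρ < 0: lighter water underlies denser water.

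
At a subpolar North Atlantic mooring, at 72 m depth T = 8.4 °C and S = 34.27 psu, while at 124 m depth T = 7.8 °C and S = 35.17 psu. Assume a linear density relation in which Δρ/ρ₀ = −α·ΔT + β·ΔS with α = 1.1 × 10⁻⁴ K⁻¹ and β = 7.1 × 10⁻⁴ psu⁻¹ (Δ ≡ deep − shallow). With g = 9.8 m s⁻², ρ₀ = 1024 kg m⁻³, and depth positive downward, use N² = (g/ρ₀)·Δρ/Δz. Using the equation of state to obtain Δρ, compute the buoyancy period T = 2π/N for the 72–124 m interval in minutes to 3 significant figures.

9.08 min

ΔT = -0.6 K, ΔS = +0.90 psu (deep − shallow).
Δρ/ρ₀ = −αΔT + βΔS = 6.60 × 10⁻⁵ + 6.39 × 10⁻⁴ = 7.05 × 10⁻⁴, so Δρ ≈ 0.7219 kg m⁻³.
N² = (g/ρ₀)·Δρ/Δz = g·(Δρ/ρ₀)/Δz = 9.8 × 7.05 × 10⁻⁴ / 52 = 1.3287 × 10⁻⁴ s⁻².
N = √(1.3287 × 10⁻⁴) = 0.011527 rad s⁻¹ → T = 2π/N = 545.08 s = 9.0847 min ≈ 9.08 min.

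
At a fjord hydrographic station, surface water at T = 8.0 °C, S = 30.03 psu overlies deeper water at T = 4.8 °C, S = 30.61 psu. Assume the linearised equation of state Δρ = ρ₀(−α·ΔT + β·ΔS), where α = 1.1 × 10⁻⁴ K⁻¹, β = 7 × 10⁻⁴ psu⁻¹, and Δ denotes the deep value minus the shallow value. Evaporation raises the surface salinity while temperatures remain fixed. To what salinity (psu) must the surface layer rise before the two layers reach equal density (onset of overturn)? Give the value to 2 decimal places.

31.11 psu

Neutral buoyancy requires −α(T_deep − T_surf) + β(S_deep − S_surf′) = 0.
S_surf′ = S_deep − (α/β)·ΔT = 30.61 − (1.1 × 10⁻⁴/7 × 10⁻⁴)·(-3.2) = 31.1129 psu.
Increase required: 31.1129 − 30.03 = 1.0829 psu.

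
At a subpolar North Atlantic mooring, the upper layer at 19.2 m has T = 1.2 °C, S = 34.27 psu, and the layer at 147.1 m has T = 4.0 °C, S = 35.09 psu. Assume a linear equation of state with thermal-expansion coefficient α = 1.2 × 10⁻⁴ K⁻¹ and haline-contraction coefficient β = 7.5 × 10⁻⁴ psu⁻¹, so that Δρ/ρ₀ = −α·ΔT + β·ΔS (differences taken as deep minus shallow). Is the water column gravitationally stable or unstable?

ΔT = 4.0 − 1.2 = +2.8 K and ΔS = 35.09 − 34.27 = +0.82 psu (deep − shallow).
−αΔT = -3.36 × 10⁻⁴; βΔS = 6.15 × 10⁻⁴; sum Δρ/ρ₀ = 2.79 × 10⁻⁴.
Δρ/ρ₀ > 0, so Δρ > 0: deeper water is denser → statically stable.

stable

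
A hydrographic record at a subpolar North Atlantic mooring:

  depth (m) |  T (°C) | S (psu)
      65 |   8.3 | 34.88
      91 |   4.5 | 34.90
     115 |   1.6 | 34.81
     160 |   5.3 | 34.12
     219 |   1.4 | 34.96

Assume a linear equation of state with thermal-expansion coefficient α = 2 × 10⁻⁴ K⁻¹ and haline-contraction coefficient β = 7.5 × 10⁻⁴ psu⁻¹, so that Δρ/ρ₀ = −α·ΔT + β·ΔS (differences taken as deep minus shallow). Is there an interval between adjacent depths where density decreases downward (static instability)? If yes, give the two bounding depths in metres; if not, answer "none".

Evaluate Δρ/ρ₀ = −αΔT + βΔS across each adjacent pair:
  65–91 m: −αΔT+βΔS = −(2 × 10⁻⁴)(-3.8)+(7.5 × 10⁻⁴)(+0.02) = 7.8 × 10⁻⁴ → stable
  91–115 m: −αΔT+βΔS = −(2 × 10⁻⁴)(-2.9)+(7.5 × 10⁻⁴)(-0.09) = 5.1 × 10⁻⁴ → stable
  115–160 m: −αΔT+βΔS = −(2 × 10⁻⁴)(+3.7)+(7.5 × 10⁻⁴)(-0.69) = -1.3 × 10⁻³ → UNSTABLE
  160–219 m: −αΔT+βΔS = −(2 × 10⁻⁴)(-3.9)+(7.5 × 10⁻⁴)(+0.84) = 1.4 × 10⁻³ → stable
The 115–160 m interval has Δρ < 0: lighter water underlies denser water.

115–160 m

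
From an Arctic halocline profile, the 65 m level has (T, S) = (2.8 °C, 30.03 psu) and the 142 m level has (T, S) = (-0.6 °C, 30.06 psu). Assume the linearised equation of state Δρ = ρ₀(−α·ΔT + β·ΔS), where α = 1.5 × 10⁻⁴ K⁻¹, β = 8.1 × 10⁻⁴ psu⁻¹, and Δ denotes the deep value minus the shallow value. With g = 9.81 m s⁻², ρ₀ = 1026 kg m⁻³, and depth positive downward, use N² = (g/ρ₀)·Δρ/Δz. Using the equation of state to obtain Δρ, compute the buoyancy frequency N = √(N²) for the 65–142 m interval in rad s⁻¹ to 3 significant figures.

ΔT = -3.4 K, ΔS = +0.03 psu (deep − shallow).
Δρ/ρ₀ = −αΔT + βΔS = 5.10 × 10⁻⁴ + 2.43 × 10⁻⁵ = 5.343 × 10⁻⁴, so Δρ ≈ 0.5482 kg m⁻³.
N² = (g/ρ₀)·Δρ/Δz = g·(Δρ/ρ₀)/Δz = 9.81 × 5.343 × 10⁻⁴ / 77 = 6.8071 × 10⁻⁵ s⁻².
N = √(6.8071 × 10⁻⁵) = 8.2505 × 10⁻³ rad s⁻¹ ≈ 8.25 × 10⁻³ rad s⁻¹.

8.25 × 10⁻³ rad s⁻¹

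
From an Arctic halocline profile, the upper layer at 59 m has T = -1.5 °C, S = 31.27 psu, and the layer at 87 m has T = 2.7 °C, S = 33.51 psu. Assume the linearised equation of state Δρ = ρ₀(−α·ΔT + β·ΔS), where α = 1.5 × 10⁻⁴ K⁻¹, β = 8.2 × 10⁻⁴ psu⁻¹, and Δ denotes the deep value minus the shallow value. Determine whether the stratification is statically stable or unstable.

ΔT = 2.7 − -1.5 = +4.2 K and ΔS = 33.51 − 31.27 = +2.24 psu (deep − shallow).
−αΔT = -6.30 × 10⁻⁴; βΔS = 1.8368 × 10⁻³; sum Δρ/ρ₀ = 1.2068 × 10⁻³.
Δρ/ρ₀ > 0, so Δρ > 0: deeper water is denser → statically stable.

stable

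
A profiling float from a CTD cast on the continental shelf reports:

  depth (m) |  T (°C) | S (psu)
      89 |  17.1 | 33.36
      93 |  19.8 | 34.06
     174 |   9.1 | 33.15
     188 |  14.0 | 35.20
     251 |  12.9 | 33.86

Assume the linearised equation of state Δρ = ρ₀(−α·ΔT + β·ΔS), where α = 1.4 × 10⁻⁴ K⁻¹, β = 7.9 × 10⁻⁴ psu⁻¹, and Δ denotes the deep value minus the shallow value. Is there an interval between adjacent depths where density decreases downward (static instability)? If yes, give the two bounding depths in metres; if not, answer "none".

188–251 m

Evaluate Δρ/ρ₀ = −αΔT + βΔS across each adjacent pair:
  89–93 m: −αΔT+βΔS = −(1.4 × 10⁻⁴)(+2.7)+(7.9 × 10⁻⁴)(+0.70) = 1.8 × 10⁻⁴ → stable
  93–174 m: −αΔT+βΔS = −(1.4 × 10⁻⁴)(-10.7)+(7.9 × 10⁻⁴)(-0.91) = 7.8 × 10⁻⁴ → stable
  174–188 m: −αΔT+βΔS = −(1.4 × 10⁻⁴)(+4.9)+(7.9 × 10⁻⁴)(+2.05) = 9.3 × 10⁻⁴ → stable
  188–251 m: −αΔT+βΔS = −(1.4 × 10⁻⁴)(-1.1)+(7.9 × 10⁻⁴)(-1.34) = -9.0 × 10⁻⁴ → UNSTABLE
The 188–251 m interval has Δρ < 0: lighter water underlies denser water.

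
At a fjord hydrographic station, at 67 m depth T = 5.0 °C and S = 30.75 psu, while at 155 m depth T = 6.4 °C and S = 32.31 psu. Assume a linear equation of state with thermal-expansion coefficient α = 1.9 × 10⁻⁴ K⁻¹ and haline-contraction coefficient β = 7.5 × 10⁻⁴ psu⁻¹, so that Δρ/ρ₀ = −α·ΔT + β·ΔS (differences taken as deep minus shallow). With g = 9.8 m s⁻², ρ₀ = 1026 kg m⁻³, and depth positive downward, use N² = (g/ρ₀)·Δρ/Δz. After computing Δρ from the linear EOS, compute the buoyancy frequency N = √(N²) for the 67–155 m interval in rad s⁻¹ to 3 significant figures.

ΔT = +1.4 K, ΔS = +1.56 psu (deep − shallow).
Δρ/ρ₀ = −αΔT + βΔS = -2.66 × 10⁻⁴ + 1.17 × 10⁻³ = 9.04 × 10⁻⁴, so Δρ ≈ 0.9275 kg m⁻³.
N² = (g/ρ₀)·Δρ/Δz = g·(Δρ/ρ₀)/Δz = 9.8 × 9.04 × 10⁻⁴ / 88 = 1.0067 × 10⁻⁴ s⁻².
N = √(1.0067 × 10⁻⁴) = 0.010033 rad s⁻¹ ≈ 0.0100 rad s⁻¹.

0.0100 rad s⁻¹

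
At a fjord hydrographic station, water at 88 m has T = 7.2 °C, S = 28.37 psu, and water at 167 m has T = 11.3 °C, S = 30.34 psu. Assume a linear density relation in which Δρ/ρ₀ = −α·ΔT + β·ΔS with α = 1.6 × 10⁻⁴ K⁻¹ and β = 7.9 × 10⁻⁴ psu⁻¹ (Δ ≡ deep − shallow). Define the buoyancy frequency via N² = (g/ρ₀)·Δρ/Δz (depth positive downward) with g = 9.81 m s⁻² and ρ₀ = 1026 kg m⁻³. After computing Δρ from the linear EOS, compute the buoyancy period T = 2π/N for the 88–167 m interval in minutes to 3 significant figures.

9.90 min

ΔT = +4.1 K, ΔS = +1.97 psu (deep − shallow).
Δρ/ρ₀ = −αΔT + βΔS = -6.56 × 10⁻⁴ + 1.5563 × 10⁻³ = 9.003 × 10⁻⁴, so Δρ ≈ 0.9237 kg m⁻³.
N² = (g/ρ₀)·Δρ/Δz = g·(Δρ/ρ₀)/Δz = 9.81 × 9.003 × 10⁻⁴ / 79 = 1.1180 × 10⁻⁴ s⁻².
N = √(1.1180 × 10⁻⁴) = 0.010574 rad s⁻¹ → T = 2π/N = 594.21 s = 9.9035 min ≈ 9.90 min.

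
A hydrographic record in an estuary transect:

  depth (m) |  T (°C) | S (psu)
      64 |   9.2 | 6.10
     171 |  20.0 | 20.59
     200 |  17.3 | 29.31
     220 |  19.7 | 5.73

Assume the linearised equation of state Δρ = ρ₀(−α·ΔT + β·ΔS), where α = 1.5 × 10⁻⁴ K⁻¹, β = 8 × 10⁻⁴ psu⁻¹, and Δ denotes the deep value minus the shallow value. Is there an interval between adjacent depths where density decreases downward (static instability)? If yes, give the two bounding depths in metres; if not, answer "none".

Evaluate Δρ/ρ₀ = −αΔT + βΔS across each adjacent pair:
  64–171 m: −αΔT+βΔS = −(1.5 × 10⁻⁴)(+10.8)+(8 × 10⁻⁴)(+14.49) = 0.010 → stable
  171–200 m: −αΔT+βΔS = −(1.5 × 10⁻⁴)(-2.7)+(8 × 10⁻⁴)(+8.72) = 7.4 × 10⁻³ → stable
  200–220 m: −αΔT+βΔS = −(1.5 × 10⁻⁴)(+2.4)+(8 × 10⁻⁴)(-23.58) = -0.019 → UNSTABLE
The 200–220 m interval has Δρ < 0: lighter water underlies denser water.

200–220 m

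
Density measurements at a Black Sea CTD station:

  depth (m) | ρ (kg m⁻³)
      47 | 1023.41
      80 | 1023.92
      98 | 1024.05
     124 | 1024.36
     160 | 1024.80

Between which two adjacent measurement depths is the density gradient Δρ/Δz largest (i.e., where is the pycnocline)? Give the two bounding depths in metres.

47–80 m

Compute the density gradient over each adjacent pair:
  47–80 m: Δρ/Δz = 0.51/33 = 0.015 kg m⁻⁴
  80–98 m: Δρ/Δz = 0.13/18 = 7.2 × 10⁻³ kg m⁻⁴
  98–124 m: Δρ/Δz = 0.31/26 = 0.012 kg m⁻⁴
  124–160 m: Δρ/Δz = 0.44/36 = 0.012 kg m⁻⁴
The largest gradient is in the 47–80 m interval — the pycnocline.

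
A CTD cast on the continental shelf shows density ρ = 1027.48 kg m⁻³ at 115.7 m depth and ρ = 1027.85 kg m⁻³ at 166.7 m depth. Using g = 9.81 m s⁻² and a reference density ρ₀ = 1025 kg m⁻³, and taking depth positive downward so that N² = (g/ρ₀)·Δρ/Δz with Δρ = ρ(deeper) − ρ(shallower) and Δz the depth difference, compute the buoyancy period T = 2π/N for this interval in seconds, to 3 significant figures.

Δρ = 1027.85 − 1027.48 = 0.37 kg m⁻³ over Δz = 166.7 − 115.7 = 51 m.
N² = (9.81/1025) × (0.37/51) = 6.9435 × 10⁻⁵ s⁻².
N = √(6.9435 × 10⁻⁵) = 8.3328 × 10⁻³ rad s⁻¹, so T = 2π/N = 754.03 s ≈ 754 s.

754 s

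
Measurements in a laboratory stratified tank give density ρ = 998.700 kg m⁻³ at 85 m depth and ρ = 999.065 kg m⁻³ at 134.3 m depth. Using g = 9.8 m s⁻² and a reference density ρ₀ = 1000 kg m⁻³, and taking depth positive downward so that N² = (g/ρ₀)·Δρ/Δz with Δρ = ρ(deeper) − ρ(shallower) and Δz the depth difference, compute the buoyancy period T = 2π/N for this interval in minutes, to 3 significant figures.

Δρ = 999.065 − 998.700 = 0.365 kg m⁻³ over Δz = 134.3 − 85 = 49.3 m.
N² = (9.8/1000) × (0.365/49.3) = 7.2556 × 10⁻⁵ s⁻².
N = √(7.2556 × 10⁻⁵) = 8.5180 × 10⁻³ rad s⁻¹, so T = 2π/N = 737.64 s = 12.294 min ≈ 12.3 min.
N² > 0, so the interval is statically stable.

12.3 min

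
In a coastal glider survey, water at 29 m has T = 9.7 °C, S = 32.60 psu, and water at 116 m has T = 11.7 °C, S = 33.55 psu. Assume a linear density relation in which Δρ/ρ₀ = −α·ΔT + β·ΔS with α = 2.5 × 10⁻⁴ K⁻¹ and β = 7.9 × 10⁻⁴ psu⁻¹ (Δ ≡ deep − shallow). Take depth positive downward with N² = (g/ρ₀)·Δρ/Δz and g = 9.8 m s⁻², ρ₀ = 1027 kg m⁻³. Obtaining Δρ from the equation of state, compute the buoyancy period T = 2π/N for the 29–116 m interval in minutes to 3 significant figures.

ΔT = +2.0 K, ΔS = +0.95 psu (deep − shallow).
Δρ/ρ₀ = −αΔT + βΔS = -5.00 × 10⁻⁴ + 7.505 × 10⁻⁴ = 2.505 × 10⁻⁴, so Δρ ≈ 0.2573 kg m⁻³.
N² = (g/ρ₀)·Δρ/Δz = g·(Δρ/ρ₀)/Δz = 9.8 × 2.505 × 10⁻⁴ / 87 = 2.8217 × 10⁻⁵ s⁻².
N = √(2.8217 × 10⁻⁵) = 5.3120 × 10⁻³ rad s⁻¹ → T = 2π/N = 1.1828 × 10³ s = 19.713 min ≈ 19.7 min.

19.7 min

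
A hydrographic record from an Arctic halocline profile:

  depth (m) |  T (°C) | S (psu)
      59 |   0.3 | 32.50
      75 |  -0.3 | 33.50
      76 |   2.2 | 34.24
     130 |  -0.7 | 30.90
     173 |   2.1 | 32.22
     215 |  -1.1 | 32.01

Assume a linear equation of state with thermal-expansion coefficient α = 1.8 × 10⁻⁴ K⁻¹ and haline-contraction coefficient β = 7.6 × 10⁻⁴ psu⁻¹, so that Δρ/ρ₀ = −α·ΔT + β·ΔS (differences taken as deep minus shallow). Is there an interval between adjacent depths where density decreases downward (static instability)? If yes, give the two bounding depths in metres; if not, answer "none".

76–130 m

Evaluate Δρ/ρ₀ = −αΔT + βΔS across each adjacent pair:
  59–75 m: −αΔT+βΔS = −(1.8 × 10⁻⁴)(-0.6)+(7.6 × 10⁻⁴)(+1.00) = 8.7 × 10⁻⁴ → stable
  75–76 m: −αΔT+βΔS = −(1.8 × 10⁻⁴)(+2.5)+(7.6 × 10⁻⁴)(+0.74) = 1.1 × 10⁻⁴ → stable
  76–130 m: −αΔT+βΔS = −(1.8 × 10⁻⁴)(-2.9)+(7.6 × 10⁻⁴)(-3.34) = -2.0 × 10⁻³ → UNSTABLE
  130–173 m: −αΔT+βΔS = −(1.8 × 10⁻⁴)(+2.8)+(7.6 × 10⁻⁴)(+1.32) = 5.0 × 10⁻⁴ → stable
  173–215 m: −αΔT+βΔS = −(1.8 × 10⁻⁴)(-3.2)+(7.6 × 10⁻⁴)(-0.21) = 4.2 × 10⁻⁴ → stable
The 76–130 m interval has Δρ < 0: lighter water underlies denser water.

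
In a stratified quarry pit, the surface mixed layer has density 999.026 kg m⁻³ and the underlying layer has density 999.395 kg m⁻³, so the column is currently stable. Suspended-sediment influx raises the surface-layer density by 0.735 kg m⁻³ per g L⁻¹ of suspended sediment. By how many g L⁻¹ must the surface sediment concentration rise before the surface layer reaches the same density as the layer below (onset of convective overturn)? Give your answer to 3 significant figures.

Density deficit of the surface layer: 999.395 − 999.026 = 0.369 kg m⁻³.
Required change = 0.369 / 0.735 = 0.502 g L⁻¹.

0.502 g L⁻¹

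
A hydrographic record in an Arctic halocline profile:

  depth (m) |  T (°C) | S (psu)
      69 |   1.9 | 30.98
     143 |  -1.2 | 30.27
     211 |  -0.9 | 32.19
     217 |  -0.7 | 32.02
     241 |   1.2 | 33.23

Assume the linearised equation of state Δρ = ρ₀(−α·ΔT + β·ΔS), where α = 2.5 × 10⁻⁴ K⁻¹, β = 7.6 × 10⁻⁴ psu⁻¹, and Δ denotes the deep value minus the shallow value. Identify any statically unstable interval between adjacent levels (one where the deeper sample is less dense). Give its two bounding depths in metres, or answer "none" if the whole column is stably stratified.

211–217 m

Evaluate Δρ/ρ₀ = −αΔT + βΔS across each adjacent pair:
  69–143 m: −αΔT+βΔS = −(2.5 × 10⁻⁴)(-3.1)+(7.6 × 10⁻⁴)(-0.71) = 2.4 × 10⁻⁴ → stable
  143–211 m: −αΔT+βΔS = −(2.5 × 10⁻⁴)(+0.3)+(7.6 × 10⁻⁴)(+1.92) = 1.4 × 10⁻³ → stable
  211–217 m: −αΔT+βΔS = −(2.5 × 10⁻⁴)(+0.2)+(7.6 × 10⁻⁴)(-0.17) = -1.8 × 10⁻⁴ → UNSTABLE
  217–241 m: −αΔT+βΔS = −(2.5 × 10⁻⁴)(+1.9)+(7.6 × 10⁻⁴)(+1.21) = 4.4 × 10⁻⁴ → stable
The 211–217 m interval has Δρ < 0: lighter water underlies denser water.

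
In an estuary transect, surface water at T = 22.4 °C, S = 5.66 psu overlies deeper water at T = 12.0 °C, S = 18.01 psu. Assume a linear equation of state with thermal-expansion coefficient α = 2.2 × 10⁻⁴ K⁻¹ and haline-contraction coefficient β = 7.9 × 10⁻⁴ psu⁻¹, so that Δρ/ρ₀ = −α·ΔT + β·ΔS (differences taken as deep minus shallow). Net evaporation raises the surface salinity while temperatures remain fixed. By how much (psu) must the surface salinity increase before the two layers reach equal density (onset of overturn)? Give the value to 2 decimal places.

15.25 psu

Neutral buoyancy requires −α(T_deep − T_surf) + β(S_deep − S_surf′) = 0.
S_surf′ = S_deep − (α/β)·ΔT = 18.01 − (2.2 × 10⁻⁴/7.9 × 10⁻⁴)·(-10.4) = 20.9062 psu.
Increase required: 20.9062 − 5.66 = 15.2462 psu.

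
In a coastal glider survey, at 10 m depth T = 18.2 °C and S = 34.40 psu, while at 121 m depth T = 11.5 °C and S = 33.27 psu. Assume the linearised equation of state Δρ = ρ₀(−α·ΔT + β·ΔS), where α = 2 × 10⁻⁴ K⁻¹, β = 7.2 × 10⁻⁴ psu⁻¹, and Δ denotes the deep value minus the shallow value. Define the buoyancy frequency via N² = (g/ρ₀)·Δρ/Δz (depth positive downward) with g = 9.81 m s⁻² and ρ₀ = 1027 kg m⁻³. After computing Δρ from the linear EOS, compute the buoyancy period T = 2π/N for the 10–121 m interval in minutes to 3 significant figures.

15.4 min

ΔT = -6.7 K, ΔS = -1.13 psu (deep − shallow).
Δρ/ρ₀ = −αΔT + βΔS = 1.34 × 10⁻³ − 8.136 × 10⁻⁴ = 5.264 × 10⁻⁴, so Δρ ≈ 0.5406 kg m⁻³.
N² = (g/ρ₀)·Δρ/Δz = g·(Δρ/ρ₀)/Δz = 9.81 × 5.264 × 10⁻⁴ / 111 = 4.6522 × 10⁻⁵ s⁻².
N = √(4.6522 × 10⁻⁵) = 6.8207 × 10⁻³ rad s⁻¹ → T = 2π/N = 921.19 s = 15.353 min ≈ 15.4 min.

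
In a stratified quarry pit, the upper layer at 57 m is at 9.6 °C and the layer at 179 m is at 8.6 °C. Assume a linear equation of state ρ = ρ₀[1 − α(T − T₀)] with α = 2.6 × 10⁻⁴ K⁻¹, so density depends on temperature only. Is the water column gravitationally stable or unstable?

ΔT = 8.6 − 9.6 = -1.0 K, so Δρ/ρ₀ = −αΔT = 2.60 × 10⁻⁴.
Δρ/ρ₀ > 0, so Δρ > 0: deeper water is denser → statically stable.

stable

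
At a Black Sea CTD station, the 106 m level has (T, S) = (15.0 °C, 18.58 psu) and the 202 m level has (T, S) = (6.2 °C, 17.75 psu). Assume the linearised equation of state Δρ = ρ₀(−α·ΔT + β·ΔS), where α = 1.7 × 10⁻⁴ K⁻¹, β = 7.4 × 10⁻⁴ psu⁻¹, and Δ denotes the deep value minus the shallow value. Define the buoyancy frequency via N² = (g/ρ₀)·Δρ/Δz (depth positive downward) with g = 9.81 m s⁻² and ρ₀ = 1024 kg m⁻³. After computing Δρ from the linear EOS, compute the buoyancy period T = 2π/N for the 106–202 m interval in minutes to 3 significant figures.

ΔT = -8.8 K, ΔS = -0.83 psu (deep − shallow).
Δρ/ρ₀ = −αΔT + βΔS = 1.496 × 10⁻³ − 6.142 × 10⁻⁴ = 8.818 × 10⁻⁴, so Δρ ≈ 0.9030 kg m⁻³.
N² = (g/ρ₀)·Δρ/Δz = g·(Δρ/ρ₀)/Δz = 9.81 × 8.818 × 10⁻⁴ / 96 = 9.0109 × 10⁻⁵ s⁻².
N = √(9.0109 × 10⁻⁵) = 9.4926 × 10⁻³ rad s⁻¹ → T = 2π/N = 661.90 s = 11.032 min ≈ 11.0 min.

11.0 min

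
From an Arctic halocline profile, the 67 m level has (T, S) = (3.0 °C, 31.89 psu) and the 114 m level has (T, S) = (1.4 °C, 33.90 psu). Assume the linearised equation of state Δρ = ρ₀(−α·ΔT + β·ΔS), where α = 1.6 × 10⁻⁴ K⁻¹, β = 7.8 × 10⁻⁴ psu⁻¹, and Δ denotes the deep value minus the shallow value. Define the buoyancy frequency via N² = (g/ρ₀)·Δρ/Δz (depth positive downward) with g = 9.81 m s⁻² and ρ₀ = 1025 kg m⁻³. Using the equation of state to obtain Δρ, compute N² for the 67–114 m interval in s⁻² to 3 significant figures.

3.81 × 10⁻⁴ s⁻²

ΔT = -1.6 K, ΔS = +2.01 psu (deep − shallow).
Δρ/ρ₀ = −αΔT + βΔS = 2.56 × 10⁻⁴ + 1.5678 × 10⁻³ = 1.8238 × 10⁻³, so Δρ ≈ 1.869 kg m⁻³.
N² = (g/ρ₀)·Δρ/Δz = g·(Δρ/ρ₀)/Δz = 9.81 × 1.8238 × 10⁻³ / 47 = 3.8067 × 10⁻⁴ s⁻² ≈ 3.81 × 10⁻⁴ s⁻².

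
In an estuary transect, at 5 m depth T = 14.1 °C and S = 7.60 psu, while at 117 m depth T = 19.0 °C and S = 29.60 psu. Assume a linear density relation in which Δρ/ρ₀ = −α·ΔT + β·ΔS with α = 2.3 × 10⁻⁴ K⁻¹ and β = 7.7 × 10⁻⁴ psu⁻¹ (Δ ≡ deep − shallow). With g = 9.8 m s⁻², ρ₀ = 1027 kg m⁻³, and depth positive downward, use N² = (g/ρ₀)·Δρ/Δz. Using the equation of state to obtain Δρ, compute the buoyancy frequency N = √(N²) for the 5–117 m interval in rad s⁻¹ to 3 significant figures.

ΔT = +4.9 K, ΔS = +22.00 psu (deep − shallow).
Δρ/ρ₀ = −αΔT + βΔS = -1.127 × 10⁻³ + 0.01694 = 0.015813, so Δρ ≈ 16.24 kg m⁻³.
N² = (g/ρ₀)·Δρ/Δz = g·(Δρ/ρ₀)/Δz = 9.8 × 0.015813 / 112 = 1.3836 × 10⁻³ s⁻².
N = √(1.3836 × 10⁻³) = 0.037197 rad s⁻¹ ≈ 0.0372 rad s⁻¹.

0.0372 rad s⁻¹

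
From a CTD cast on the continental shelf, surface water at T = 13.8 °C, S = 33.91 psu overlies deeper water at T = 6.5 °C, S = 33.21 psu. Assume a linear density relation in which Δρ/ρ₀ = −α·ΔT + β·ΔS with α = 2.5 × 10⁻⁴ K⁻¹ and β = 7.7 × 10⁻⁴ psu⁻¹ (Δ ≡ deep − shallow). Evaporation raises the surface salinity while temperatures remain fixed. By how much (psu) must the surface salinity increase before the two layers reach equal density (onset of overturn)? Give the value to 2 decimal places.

1.67 psu

Neutral buoyancy requires −α(T_deep − T_surf) + β(S_deep − S_surf′) = 0.
S_surf′ = S_deep − (α/β)·ΔT = 33.21 − (2.5 × 10⁻⁴/7.7 × 10⁻⁴)·(-7.3) = 35.5801 psu.
Increase required: 35.5801 − 33.91 = 1.6701 psu.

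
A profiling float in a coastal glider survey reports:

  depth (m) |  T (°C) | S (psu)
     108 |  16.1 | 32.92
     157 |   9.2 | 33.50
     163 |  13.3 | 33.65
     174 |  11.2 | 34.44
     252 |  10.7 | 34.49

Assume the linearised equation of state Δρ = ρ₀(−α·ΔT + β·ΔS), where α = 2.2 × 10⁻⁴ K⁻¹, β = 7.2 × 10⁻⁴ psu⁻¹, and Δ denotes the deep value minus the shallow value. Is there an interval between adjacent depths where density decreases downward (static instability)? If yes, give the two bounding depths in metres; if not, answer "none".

Evaluate Δρ/ρ₀ = −αΔT + βΔS across each adjacent pair:
  108–157 m: −αΔT+βΔS = −(2.2 × 10⁻⁴)(-6.9)+(7.2 × 10⁻⁴)(+0.58) = 1.9 × 10⁻³ → stable
  157–163 m: −αΔT+βΔS = −(2.2 × 10⁻⁴)(+4.1)+(7.2 × 10⁻⁴)(+0.15) = -7.9 × 10⁻⁴ → UNSTABLE
  163–174 m: −αΔT+βΔS = −(2.2 × 10⁻⁴)(-2.1)+(7.2 × 10⁻⁴)(+0.79) = 1.0 × 10⁻³ → stable
  174–252 m: −αΔT+βΔS = −(2.2 × 10⁻⁴)(-0.5)+(7.2 × 10⁻⁴)(+0.05) = 1.5 × 10⁻⁴ → stable
The 157–163 m interval has Δρ < 0: lighter water underlies denser water.

157–163 m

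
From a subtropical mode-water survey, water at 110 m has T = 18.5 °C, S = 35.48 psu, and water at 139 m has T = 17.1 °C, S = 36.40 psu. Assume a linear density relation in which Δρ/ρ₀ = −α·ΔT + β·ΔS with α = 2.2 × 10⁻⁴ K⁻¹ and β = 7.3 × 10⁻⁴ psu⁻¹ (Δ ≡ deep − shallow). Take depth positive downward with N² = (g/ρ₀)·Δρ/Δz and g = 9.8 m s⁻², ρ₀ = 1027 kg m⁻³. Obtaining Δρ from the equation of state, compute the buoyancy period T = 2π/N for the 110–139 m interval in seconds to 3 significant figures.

345 s

ΔT = -1.4 K, ΔS = +0.92 psu (deep − shallow).
Δρ/ρ₀ = −αΔT + βΔS = 3.08 × 10⁻⁴ + 6.716 × 10⁻⁴ = 9.796 × 10⁻⁴, so Δρ ≈ 1.006 kg m⁻³.
N² = (g/ρ₀)·Δρ/Δz = g·(Δρ/ρ₀)/Δz = 9.8 × 9.796 × 10⁻⁴ / 29 = 3.3104 × 10⁻⁴ s⁻².
N = √(3.3104 × 10⁻⁴) = 0.018195 rad s⁻¹ → T = 2π/N = 345.32 s ≈ 345 s.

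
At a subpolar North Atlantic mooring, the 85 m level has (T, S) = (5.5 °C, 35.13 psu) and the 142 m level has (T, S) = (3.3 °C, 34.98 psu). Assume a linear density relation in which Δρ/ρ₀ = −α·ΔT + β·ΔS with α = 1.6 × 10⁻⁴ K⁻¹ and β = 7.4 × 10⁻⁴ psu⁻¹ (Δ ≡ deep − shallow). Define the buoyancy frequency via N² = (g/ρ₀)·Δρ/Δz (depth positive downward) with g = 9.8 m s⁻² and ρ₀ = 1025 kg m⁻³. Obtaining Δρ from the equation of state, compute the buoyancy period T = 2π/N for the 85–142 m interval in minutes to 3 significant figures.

ΔT = -2.2 K, ΔS = -0.15 psu (deep − shallow).
Δρ/ρ₀ = −αΔT + βΔS = 3.52 × 10⁻⁴ − 1.11 × 10⁻⁴ = 2.41 × 10⁻⁴, so Δρ ≈ 0.2470 kg m⁻³.
N² = (g/ρ₀)·Δρ/Δz = g·(Δρ/ρ₀)/Δz = 9.8 × 2.41 × 10⁻⁴ / 57 = 4.1435 × 10⁻⁵ s⁻².
N = √(4.1435 × 10⁻⁵) = 6.4370 × 10⁻³ rad s⁻¹ → T = 2π/N = 976.10 s = 16.268 min ≈ 16.3 min.

16.3 min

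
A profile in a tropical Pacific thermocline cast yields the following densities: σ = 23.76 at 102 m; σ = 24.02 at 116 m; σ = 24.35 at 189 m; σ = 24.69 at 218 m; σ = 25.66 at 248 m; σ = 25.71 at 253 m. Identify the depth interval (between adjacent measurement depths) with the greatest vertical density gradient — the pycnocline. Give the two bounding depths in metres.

Compute the density gradient over each adjacent pair:
  102–116 m: Δρ/Δz = 0.26/14 = 0.019 kg m⁻⁴
  116–189 m: Δρ/Δz = 0.33/73 = 4.5 × 10⁻³ kg m⁻⁴
  189–218 m: Δρ/Δz = 0.34/29 = 0.012 kg m⁻⁴
  218–248 m: Δρ/Δz = 0.97/30 = 0.032 kg m⁻⁴
  248–253 m: Δρ/Δz = 0.05/5 = 0.010 kg m⁻⁴
The largest gradient is in the 218–248 m interval — the pycnocline.

218–248 m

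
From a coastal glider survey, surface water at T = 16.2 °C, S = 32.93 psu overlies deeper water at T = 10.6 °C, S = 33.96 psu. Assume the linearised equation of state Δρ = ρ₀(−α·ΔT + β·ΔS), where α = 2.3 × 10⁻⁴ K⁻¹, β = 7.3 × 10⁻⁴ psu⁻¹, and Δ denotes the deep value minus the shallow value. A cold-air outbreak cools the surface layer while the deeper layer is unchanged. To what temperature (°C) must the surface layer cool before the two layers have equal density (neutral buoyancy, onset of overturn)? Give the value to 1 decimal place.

Neutral buoyancy requires Δρ = 0, i.e. −α(T_deep − T_surf′) + β(S_deep − S_surf) = 0.
T_surf′ = T_deep − (β/α)·ΔS = 10.6 − (7.3 × 10⁻⁴/2.3 × 10⁻⁴)·(+1.03) = 7.331 °C.
Cooling required: 16.2 − (7.331) = 8.869 °C.

7.3 °C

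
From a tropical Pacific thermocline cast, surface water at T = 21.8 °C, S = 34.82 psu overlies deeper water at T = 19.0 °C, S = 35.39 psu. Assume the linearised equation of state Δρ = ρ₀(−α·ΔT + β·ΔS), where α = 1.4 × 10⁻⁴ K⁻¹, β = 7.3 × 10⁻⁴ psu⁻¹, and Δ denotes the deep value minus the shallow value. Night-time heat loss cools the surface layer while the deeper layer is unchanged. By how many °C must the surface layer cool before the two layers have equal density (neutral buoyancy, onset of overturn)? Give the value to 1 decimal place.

5.8 °C

Neutral buoyancy requires Δρ = 0, i.e. −α(T_deep − T_surf′) + β(S_deep − S_surf) = 0.
T_surf′ = T_deep − (β/α)·ΔS = 19.0 − (7.3 × 10⁻⁴/1.4 × 10⁻⁴)·(+0.57) = 16.028 °C.
Cooling required: 21.8 − (16.028) = 5.772 °C.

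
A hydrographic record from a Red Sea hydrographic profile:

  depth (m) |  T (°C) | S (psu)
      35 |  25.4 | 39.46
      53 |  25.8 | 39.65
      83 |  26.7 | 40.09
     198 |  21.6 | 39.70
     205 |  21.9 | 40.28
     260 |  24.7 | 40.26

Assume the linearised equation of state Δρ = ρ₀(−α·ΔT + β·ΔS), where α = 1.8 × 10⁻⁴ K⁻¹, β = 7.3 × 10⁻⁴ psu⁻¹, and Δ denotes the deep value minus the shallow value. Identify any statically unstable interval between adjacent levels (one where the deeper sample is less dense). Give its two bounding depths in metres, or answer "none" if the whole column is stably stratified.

Evaluate Δρ/ρ₀ = −αΔT + βΔS across each adjacent pair:
  35–53 m: −αΔT+βΔS = −(1.8 × 10⁻⁴)(+0.4)+(7.3 × 10⁻⁴)(+0.19) = 6.7 × 10⁻⁵ → stable
  53–83 m: −αΔT+βΔS = −(1.8 × 10⁻⁴)(+0.9)+(7.3 × 10⁻⁴)(+0.44) = 1.6 × 10⁻⁴ → stable
  83–198 m: −αΔT+βΔS = −(1.8 × 10⁻⁴)(-5.1)+(7.3 × 10⁻⁴)(-0.39) = 6.3 × 10⁻⁴ → stable
  198–205 m: −αΔT+βΔS = −(1.8 × 10⁻⁴)(+0.3)+(7.3 × 10⁻⁴)(+0.58) = 3.7 × 10⁻⁴ → stable
  205–260 m: −αΔT+βΔS = −(1.8 × 10⁻⁴)(+2.8)+(7.3 × 10⁻⁴)(-0.02) = -5.2 × 10⁻⁴ → UNSTABLE
The 205–260 m interval has Δρ < 0: lighter water underlies denser water.

205–260 m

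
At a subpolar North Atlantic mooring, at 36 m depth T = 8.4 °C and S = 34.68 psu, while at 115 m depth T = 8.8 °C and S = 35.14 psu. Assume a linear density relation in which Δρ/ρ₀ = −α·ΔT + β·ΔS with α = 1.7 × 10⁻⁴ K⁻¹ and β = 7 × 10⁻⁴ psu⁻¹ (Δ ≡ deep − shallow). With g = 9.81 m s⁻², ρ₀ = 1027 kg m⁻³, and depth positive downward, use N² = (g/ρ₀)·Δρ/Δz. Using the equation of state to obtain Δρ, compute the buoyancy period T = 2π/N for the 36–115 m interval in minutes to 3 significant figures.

ΔT = +0.4 K, ΔS = +0.46 psu (deep − shallow).
Δρ/ρ₀ = −αΔT + βΔS = -6.80 × 10⁻⁵ + 3.22 × 10⁻⁴ = 2.54 × 10⁻⁴, so Δρ ≈ 0.2609 kg m⁻³.
N² = (g/ρ₀)·Δρ/Δz = g·(Δρ/ρ₀)/Δz = 9.81 × 2.54 × 10⁻⁴ / 79 = 3.1541 × 10⁻⁵ s⁻².
N = √(3.1541 × 10⁻⁵) = 5.6161 × 10⁻³ rad s⁻¹ → T = 2π/N = 1.1188 × 10³ s = 18.647 min ≈ 18.6 min.

18.6 min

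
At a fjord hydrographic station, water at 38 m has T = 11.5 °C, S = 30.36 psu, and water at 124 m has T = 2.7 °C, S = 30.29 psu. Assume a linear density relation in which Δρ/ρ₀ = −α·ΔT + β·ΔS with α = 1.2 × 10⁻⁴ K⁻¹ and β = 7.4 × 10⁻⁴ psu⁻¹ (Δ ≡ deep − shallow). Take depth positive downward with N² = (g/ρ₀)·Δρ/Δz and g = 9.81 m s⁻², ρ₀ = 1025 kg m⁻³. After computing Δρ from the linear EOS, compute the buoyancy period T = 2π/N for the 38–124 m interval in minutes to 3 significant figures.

9.78 min

ΔT = -8.8 K, ΔS = -0.07 psu (deep − shallow).
Δρ/ρ₀ = −αΔT + βΔS = 1.056 × 10⁻³ − 5.18 × 10⁻⁵ = 1.0042 × 10⁻³, so Δρ ≈ 1.029 kg m⁻³.
N² = (g/ρ₀)·Δρ/Δz = g·(Δρ/ρ₀)/Δz = 9.81 × 1.0042 × 10⁻³ / 86 = 1.1455 × 10⁻⁴ s⁻².
N = √(1.1455 × 10⁻⁴) = 0.010703 rad s⁻¹ → T = 2π/N = 587.05 s = 9.7842 min ≈ 9.78 min.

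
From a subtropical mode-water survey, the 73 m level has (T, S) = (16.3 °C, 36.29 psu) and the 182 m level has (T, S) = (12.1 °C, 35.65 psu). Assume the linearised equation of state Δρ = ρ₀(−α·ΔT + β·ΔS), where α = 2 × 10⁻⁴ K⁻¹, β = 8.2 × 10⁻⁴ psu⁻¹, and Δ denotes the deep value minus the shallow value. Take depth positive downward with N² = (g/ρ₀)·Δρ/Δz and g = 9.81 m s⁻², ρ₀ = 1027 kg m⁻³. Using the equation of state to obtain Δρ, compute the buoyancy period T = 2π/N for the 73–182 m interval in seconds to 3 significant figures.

ΔT = -4.2 K, ΔS = -0.64 psu (deep − shallow).
Δρ/ρ₀ = −αΔT + βΔS = 8.40 × 10⁻⁴ − 5.248 × 10⁻⁴ = 3.152 × 10⁻⁴, so Δρ ≈ 0.3237 kg m⁻³.
N² = (g/ρ₀)·Δρ/Δz = g·(Δρ/ρ₀)/Δz = 9.81 × 3.152 × 10⁻⁴ / 109 = 2.8368 × 10⁻⁵ s⁻².
N = √(2.8368 × 10⁻⁵) = 5.3262 × 10⁻³ rad s⁻¹ → T = 2π/N = 1.1797 × 10³ s ≈ 1.18 × 10³ s.

1.18 × 10³ s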